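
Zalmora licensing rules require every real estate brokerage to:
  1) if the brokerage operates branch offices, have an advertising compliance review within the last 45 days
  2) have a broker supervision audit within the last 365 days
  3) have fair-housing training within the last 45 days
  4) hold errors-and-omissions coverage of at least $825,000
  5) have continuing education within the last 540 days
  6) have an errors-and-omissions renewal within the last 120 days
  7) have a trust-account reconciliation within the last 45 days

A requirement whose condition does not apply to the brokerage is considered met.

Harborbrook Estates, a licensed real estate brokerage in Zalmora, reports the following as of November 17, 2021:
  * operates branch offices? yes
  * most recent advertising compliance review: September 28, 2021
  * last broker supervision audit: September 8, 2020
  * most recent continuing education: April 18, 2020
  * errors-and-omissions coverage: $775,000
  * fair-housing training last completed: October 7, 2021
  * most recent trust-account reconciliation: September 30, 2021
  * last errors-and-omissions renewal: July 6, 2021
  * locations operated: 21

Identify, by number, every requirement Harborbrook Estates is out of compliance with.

1, 2, 4, 5, 6, 7

1. condition 'operates branch offices' holds; advertising compliance review 50 days ago vs limit 45 → not met
2. broker supervision audit 435 days ago vs limit 365 → not met
3. fair-housing training 41 days ago vs limit 45 → met
4. errors-and-omissions coverage $775,000 < $825,000 → not met
5. continuing education 578 days ago vs limit 540 → not met
6. errors-and-omissions renewal 134 days ago vs limit 120 → not met
7. trust-account reconciliation 48 days ago vs limit 45 → not met
Not met: 1, 2, 4, 5, 6, 7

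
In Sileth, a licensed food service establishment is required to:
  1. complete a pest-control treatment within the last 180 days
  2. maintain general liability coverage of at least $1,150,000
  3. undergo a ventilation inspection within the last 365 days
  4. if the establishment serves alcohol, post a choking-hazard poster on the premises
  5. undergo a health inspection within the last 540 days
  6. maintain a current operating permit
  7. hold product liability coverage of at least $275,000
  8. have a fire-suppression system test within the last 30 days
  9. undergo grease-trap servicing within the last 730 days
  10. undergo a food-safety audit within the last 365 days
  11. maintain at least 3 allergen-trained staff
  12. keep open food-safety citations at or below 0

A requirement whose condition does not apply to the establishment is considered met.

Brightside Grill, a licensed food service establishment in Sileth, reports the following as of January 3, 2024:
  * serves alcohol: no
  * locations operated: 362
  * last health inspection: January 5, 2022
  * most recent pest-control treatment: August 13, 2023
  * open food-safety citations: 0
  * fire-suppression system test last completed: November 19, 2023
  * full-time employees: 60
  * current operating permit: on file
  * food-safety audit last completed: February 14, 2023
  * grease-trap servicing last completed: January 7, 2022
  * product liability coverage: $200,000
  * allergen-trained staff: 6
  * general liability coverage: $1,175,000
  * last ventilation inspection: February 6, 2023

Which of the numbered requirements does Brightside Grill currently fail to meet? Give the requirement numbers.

1. pest-control treatment 143 days ago vs limit 180 → met
2. general liability coverage $1,175,000 ≥ $1,150,000 → met
3. ventilation inspection 331 days ago vs limit 365 → met
4. condition 'serves alcohol' does not hold → requirement n/a → met
5. health inspection 728 days ago vs limit 540 → not met
6. current operating permit present → met
7. product liability coverage $200,000 < $275,000 → not met
8. fire-suppression system test 45 days ago vs limit 30 → not met
9. grease-trap servicing 726 days ago vs limit 730 → met
10. food-safety audit 323 days ago vs limit 365 → met
11. allergen-trained staff 6 ≥ 3 → met
12. open food-safety citations 0 ≤ 0 → met
Not met: 5, 7, 8

5, 7, 8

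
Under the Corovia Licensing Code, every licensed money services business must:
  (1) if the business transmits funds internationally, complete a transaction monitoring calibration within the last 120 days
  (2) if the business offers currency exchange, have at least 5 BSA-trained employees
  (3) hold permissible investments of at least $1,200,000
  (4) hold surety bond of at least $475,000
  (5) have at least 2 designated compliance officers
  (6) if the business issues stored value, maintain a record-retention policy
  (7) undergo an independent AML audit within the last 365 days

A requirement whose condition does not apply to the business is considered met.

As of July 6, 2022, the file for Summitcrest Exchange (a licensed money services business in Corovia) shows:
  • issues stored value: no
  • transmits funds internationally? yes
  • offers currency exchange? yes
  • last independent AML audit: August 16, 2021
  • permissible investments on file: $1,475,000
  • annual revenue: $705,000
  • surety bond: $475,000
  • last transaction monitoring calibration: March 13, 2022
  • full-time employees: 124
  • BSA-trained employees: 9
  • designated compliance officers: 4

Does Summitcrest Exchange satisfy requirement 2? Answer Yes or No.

Yes

2. condition 'offers currency exchange' holds; BSA-trained employees 9 ≥ 5 → met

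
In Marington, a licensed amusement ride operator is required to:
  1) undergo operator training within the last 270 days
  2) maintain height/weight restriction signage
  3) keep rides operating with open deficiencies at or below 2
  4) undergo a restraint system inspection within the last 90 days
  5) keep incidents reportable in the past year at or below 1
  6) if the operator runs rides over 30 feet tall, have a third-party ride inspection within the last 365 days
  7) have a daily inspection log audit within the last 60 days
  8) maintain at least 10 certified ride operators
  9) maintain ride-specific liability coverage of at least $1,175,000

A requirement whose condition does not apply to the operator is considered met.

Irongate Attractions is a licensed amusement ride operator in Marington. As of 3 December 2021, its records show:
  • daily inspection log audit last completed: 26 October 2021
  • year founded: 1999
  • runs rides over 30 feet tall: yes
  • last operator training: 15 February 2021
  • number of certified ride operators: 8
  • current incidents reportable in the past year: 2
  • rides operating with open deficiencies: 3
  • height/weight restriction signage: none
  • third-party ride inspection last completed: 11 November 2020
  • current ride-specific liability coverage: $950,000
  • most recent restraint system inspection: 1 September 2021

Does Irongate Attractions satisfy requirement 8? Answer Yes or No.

No

8. certified ride operators 8 < 10 → not met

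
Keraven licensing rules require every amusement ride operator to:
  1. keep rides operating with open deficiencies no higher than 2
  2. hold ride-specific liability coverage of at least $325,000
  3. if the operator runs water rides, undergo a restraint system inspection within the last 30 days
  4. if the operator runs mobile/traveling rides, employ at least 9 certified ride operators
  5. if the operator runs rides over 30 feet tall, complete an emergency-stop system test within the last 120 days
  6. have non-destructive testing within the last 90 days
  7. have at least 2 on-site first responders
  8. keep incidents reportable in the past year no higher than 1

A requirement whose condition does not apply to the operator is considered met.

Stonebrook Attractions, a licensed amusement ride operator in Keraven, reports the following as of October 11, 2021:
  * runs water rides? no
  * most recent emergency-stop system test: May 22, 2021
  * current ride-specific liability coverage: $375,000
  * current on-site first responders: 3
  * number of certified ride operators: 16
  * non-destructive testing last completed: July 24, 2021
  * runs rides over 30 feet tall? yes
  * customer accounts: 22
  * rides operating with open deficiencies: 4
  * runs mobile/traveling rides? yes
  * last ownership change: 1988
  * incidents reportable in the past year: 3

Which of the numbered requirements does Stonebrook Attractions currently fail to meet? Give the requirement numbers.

1. rides operating with open deficiencies 4 > 2 → not met
2. ride-specific liability coverage $375,000 ≥ $325,000 → met
3. condition 'runs water rides' does not hold → requirement n/a → met
4. condition 'runs mobile/traveling rides' holds; certified ride operators 16 ≥ 9 → met
5. condition 'runs rides over 30 feet tall' holds; emergency-stop system test 142 days ago vs limit 120 → not met
6. non-destructive testing 79 days ago vs limit 90 → met
7. on-site first responders 3 ≥ 2 → met
8. incidents reportable in the past year 3 > 1 → not met
Not met: 1, 5, 8

1, 5, 8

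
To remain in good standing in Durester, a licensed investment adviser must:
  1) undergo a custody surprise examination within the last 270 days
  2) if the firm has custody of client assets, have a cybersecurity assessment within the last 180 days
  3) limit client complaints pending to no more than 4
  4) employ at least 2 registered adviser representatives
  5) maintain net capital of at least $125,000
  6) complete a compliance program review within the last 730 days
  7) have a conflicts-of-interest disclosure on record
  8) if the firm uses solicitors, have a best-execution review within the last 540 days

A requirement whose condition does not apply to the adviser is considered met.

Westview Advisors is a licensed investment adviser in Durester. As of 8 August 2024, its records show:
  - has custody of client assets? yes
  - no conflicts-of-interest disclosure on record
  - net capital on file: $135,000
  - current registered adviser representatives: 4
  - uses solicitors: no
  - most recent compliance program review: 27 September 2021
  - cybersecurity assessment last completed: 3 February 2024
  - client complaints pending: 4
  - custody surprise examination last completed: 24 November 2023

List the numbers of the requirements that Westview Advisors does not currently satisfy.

2, 6, 7

1. custody surprise examination 258 days ago vs limit 270 → met
2. condition 'has custody of client assets' holds; cybersecurity assessment 187 days ago vs limit 180 → not met
3. client complaints pending 4 ≤ 4 → met
4. registered adviser representatives 4 ≥ 2 → met
5. net capital $135,000 ≥ $125,000 → met
6. compliance program review 1046 days ago vs limit 730 → not met
7. conflicts-of-interest disclosure absent → not met
8. condition 'uses solicitors' does not hold → requirement n/a → met
Not met: 2, 6, 7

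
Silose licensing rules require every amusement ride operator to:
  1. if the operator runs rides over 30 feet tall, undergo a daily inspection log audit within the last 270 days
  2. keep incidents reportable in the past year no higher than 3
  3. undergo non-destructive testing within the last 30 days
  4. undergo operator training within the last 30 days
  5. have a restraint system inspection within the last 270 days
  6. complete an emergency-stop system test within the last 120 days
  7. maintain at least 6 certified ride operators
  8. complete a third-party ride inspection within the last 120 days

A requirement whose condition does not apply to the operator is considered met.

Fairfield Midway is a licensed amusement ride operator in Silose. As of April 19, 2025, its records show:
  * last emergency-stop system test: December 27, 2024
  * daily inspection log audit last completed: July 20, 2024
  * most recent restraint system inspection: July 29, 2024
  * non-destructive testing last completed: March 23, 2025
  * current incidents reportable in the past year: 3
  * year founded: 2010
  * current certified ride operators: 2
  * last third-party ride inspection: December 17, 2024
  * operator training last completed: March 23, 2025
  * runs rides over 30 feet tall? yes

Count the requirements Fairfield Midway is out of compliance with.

1. condition 'runs rides over 30 feet tall' holds; daily inspection log audit 273 days ago vs limit 270 → not met
2. incidents reportable in the past year 3 ≤ 3 → met
3. non-destructive testing 27 days ago vs limit 30 → met
4. operator training 27 days ago vs limit 30 → met
5. restraint system inspection 264 days ago vs limit 270 → met
6. emergency-stop system test 113 days ago vs limit 120 → met
7. certified ride operators 2 < 6 → not met
8. third-party ride inspection 123 days ago vs limit 120 → not met
Not met: 3 of 8

3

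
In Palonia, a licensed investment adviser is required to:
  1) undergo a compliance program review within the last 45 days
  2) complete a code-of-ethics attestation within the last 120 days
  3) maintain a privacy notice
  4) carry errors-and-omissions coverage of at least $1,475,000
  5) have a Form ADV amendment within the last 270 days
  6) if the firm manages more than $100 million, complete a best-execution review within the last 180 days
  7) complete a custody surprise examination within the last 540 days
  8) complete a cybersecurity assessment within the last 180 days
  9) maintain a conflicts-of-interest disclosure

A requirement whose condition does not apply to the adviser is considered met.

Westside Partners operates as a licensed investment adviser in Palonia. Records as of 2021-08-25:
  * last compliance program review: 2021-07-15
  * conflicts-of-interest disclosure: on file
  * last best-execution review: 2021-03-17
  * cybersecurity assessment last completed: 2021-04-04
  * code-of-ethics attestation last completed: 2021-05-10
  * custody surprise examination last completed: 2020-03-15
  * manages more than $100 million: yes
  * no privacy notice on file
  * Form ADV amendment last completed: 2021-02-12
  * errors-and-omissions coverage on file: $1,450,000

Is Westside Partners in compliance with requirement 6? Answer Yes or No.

Yes

6. condition 'manages more than $100 million' holds; best-execution review 161 days ago vs limit 180 → met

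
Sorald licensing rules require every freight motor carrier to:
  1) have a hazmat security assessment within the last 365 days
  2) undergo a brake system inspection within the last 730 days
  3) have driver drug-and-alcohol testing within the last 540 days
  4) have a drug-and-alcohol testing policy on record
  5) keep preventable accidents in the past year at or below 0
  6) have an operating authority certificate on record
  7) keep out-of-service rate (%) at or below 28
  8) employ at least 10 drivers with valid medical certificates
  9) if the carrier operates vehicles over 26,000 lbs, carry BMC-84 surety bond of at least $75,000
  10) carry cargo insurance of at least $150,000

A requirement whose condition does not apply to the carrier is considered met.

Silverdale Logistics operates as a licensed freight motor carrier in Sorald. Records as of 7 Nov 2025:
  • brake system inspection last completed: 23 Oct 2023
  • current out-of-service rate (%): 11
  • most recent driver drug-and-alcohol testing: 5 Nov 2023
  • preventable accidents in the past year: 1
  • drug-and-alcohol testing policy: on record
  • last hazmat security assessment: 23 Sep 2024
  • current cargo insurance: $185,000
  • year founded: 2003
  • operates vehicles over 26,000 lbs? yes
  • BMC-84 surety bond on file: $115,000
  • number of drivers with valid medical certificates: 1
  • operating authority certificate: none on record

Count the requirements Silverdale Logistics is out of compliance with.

6

1. hazmat security assessment 410 days ago vs limit 365 → not met
2. brake system inspection 746 days ago vs limit 730 → not met
3. driver drug-and-alcohol testing 733 days ago vs limit 540 → not met
4. drug-and-alcohol testing policy present → met
5. preventable accidents in the past year 1 > 0 → not met
6. operating authority certificate absent → not met
7. out-of-service rate (%) 11 ≤ 28 → met
8. drivers with valid medical certificates 1 < 10 → not met
9. condition 'operates vehicles over 26,000 lbs' holds; BMC-84 surety bond $115,000 ≥ $75,000 → met
10. cargo insurance $185,000 ≥ $150,000 → met
Not met: 6 of 10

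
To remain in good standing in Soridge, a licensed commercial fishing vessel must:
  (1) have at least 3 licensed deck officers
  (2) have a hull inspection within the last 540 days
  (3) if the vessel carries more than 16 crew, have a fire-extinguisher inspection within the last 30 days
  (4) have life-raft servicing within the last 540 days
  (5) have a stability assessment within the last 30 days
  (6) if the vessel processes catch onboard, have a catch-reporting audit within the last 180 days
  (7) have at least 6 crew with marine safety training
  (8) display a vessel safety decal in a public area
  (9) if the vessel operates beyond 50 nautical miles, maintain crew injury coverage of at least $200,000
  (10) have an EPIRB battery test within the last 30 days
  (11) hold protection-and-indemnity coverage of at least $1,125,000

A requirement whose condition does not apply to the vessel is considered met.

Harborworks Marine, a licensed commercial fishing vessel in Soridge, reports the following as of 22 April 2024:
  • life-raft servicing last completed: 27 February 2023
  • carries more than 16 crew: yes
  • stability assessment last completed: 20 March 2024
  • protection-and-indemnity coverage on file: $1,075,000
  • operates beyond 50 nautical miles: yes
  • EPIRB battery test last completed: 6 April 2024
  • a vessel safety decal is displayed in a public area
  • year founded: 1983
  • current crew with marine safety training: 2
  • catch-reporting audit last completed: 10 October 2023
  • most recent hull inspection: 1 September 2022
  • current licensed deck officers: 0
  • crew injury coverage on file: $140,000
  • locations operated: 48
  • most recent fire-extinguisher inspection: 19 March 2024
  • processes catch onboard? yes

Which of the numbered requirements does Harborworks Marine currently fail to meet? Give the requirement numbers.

1. licensed deck officers 0 < 3 → not met
2. hull inspection 599 days ago vs limit 540 → not met
3. condition 'carries more than 16 crew' holds; fire-extinguisher inspection 34 days ago vs limit 30 → not met
4. life-raft servicing 420 days ago vs limit 540 → met
5. stability assessment 33 days ago vs limit 30 → not met
6. condition 'processes catch onboard' holds; catch-reporting audit 195 days ago vs limit 180 → not met
7. crew with marine safety training 2 < 6 → not met
8. vessel safety decal present → met
9. condition 'operates beyond 50 nautical miles' holds; crew injury coverage $140,000 < $200,000 → not met
10. EPIRB battery test 16 days ago vs limit 30 → met
11. protection-and-indemnity coverage $1,075,000 < $1,125,000 → not met
Not met: 1, 2, 3, 5, 6, 7, 9, 11

1, 2, 3, 5, 6, 7, 9, 11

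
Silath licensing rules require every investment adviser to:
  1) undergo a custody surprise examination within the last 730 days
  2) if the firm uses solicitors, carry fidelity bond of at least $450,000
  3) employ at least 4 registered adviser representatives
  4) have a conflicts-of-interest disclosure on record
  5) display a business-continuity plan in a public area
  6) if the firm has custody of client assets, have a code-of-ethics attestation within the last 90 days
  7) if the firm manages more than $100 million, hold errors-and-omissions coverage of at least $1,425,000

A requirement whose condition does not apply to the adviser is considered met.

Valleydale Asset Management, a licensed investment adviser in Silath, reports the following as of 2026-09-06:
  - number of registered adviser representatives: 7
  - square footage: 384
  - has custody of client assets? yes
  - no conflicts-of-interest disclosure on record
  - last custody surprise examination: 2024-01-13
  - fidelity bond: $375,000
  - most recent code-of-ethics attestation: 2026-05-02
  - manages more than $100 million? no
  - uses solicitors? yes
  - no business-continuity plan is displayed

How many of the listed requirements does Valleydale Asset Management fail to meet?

5

1. custody surprise examination 967 days ago vs limit 730 → not met
2. condition 'uses solicitors' holds; fidelity bond $375,000 < $450,000 → not met
3. registered adviser representatives 7 ≥ 4 → met
4. conflicts-of-interest disclosure absent → not met
5. business-continuity plan absent → not met
6. condition 'has custody of client assets' holds; code-of-ethics attestation 127 days ago vs limit 90 → not met
7. condition 'manages more than $100 million' does not hold → requirement n/a → met
Not met: 5 of 7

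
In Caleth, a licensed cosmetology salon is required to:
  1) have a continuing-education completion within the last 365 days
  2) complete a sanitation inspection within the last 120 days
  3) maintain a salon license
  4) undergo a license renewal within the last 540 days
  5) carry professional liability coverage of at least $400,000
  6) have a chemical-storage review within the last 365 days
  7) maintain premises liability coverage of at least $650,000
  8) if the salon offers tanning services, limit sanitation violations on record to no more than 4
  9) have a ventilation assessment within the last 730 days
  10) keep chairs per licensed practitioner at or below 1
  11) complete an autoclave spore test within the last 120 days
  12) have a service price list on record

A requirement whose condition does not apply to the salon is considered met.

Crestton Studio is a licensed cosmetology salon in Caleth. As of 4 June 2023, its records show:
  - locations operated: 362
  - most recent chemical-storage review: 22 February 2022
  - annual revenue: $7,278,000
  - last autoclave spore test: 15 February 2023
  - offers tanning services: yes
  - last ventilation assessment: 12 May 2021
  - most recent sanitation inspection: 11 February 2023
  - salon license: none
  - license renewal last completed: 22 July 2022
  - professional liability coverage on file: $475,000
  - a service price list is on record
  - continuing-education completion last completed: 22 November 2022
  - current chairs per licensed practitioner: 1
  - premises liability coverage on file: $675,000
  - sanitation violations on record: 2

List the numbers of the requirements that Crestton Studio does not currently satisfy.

1. continuing-education completion 194 days ago vs limit 365 → met
2. sanitation inspection 113 days ago vs limit 120 → met
3. salon license absent → not met
4. license renewal 317 days ago vs limit 540 → met
5. professional liability coverage $475,000 ≥ $400,000 → met
6. chemical-storage review 467 days ago vs limit 365 → not met
7. premises liability coverage $675,000 ≥ $650,000 → met
8. condition 'offers tanning services' holds; sanitation violations on record 2 ≤ 4 → met
9. ventilation assessment 753 days ago vs limit 730 → not met
10. chairs per licensed practitioner 1 ≤ 1 → met
11. autoclave spore test 109 days ago vs limit 120 → met
12. service price list present → met
Not met: 3, 6, 9

3, 6, 9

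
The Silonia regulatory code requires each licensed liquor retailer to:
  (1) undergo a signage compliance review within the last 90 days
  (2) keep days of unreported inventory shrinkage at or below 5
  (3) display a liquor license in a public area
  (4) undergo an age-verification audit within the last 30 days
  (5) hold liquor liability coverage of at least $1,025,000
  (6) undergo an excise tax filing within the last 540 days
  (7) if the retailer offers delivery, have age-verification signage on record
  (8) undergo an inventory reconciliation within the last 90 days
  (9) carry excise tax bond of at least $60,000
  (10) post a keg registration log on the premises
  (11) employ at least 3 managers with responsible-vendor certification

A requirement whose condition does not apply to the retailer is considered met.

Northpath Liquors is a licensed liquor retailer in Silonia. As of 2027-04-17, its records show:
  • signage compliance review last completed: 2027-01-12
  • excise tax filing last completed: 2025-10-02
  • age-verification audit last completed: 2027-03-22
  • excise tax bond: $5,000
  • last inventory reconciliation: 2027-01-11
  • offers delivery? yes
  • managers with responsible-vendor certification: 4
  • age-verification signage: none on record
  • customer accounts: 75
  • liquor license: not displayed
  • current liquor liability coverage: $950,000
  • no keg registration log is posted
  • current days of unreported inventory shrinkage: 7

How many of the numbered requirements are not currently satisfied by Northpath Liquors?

9

1. signage compliance review 95 days ago vs limit 90 → not met
2. days of unreported inventory shrinkage 7 > 5 → not met
3. liquor license absent → not met
4. age-verification audit 26 days ago vs limit 30 → met
5. liquor liability coverage $950,000 < $1,025,000 → not met
6. excise tax filing 562 days ago vs limit 540 → not met
7. condition 'offers delivery' holds; age-verification signage absent → not met
8. inventory reconciliation 96 days ago vs limit 90 → not met
9. excise tax bond $5,000 < $60,000 → not met
10. keg registration log absent → not met
11. managers with responsible-vendor certification 4 ≥ 3 → met
Not met: 9 of 11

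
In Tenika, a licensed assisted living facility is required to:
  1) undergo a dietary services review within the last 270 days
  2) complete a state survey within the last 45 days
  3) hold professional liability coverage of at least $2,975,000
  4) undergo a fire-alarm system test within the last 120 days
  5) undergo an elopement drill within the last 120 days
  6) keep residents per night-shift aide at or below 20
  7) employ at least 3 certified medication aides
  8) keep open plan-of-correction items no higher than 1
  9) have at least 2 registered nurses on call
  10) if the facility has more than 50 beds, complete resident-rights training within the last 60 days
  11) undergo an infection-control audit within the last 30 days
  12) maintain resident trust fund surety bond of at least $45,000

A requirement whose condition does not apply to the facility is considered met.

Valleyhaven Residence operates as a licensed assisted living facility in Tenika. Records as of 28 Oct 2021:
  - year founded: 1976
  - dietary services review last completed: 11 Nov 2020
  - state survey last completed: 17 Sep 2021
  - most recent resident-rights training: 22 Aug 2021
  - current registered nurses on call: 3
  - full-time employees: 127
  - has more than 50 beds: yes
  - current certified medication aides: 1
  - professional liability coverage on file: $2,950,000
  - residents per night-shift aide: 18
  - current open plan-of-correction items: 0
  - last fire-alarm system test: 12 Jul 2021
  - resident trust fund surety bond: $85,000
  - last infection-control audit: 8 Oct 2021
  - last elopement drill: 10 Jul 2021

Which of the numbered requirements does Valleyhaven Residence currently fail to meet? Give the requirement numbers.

1, 3, 7, 10

1. dietary services review 351 days ago vs limit 270 → not met
2. state survey 41 days ago vs limit 45 → met
3. professional liability coverage $2,950,000 < $2,975,000 → not met
4. fire-alarm system test 108 days ago vs limit 120 → met
5. elopement drill 110 days ago vs limit 120 → met
6. residents per night-shift aide 18 ≤ 20 → met
7. certified medication aides 1 < 3 → not met
8. open plan-of-correction items 0 ≤ 1 → met
9. registered nurses on call 3 ≥ 2 → met
10. condition 'has more than 50 beds' holds; resident-rights training 67 days ago vs limit 60 → not met
11. infection-control audit 20 days ago vs limit 30 → met
12. resident trust fund surety bond $85,000 ≥ $45,000 → met
Not met: 1, 3, 7, 10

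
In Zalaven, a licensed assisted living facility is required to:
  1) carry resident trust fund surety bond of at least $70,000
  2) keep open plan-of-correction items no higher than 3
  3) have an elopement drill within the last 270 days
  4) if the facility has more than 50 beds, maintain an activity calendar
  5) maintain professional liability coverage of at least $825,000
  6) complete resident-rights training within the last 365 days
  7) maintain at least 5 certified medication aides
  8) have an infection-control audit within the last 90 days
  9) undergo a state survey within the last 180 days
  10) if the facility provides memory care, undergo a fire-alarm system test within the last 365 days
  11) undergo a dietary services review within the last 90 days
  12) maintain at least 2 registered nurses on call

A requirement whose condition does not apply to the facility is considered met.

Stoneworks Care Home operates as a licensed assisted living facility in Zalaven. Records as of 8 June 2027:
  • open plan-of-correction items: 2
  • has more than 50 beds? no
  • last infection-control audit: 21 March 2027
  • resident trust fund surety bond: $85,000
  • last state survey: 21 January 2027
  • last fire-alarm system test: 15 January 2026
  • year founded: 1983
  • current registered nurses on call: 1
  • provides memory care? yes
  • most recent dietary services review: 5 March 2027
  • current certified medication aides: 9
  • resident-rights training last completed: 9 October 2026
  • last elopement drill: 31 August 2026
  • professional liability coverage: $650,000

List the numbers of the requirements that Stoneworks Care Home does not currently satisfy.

3, 5, 10, 11, 12

1. resident trust fund surety bond $85,000 ≥ $70,000 → met
2. open plan-of-correction items 2 ≤ 3 → met
3. elopement drill 281 days ago vs limit 270 → not met
4. condition 'has more than 50 beds' does not hold → requirement n/a → met
5. professional liability coverage $650,000 < $825,000 → not met
6. resident-rights training 242 days ago vs limit 365 → met
7. certified medication aides 9 ≥ 5 → met
8. infection-control audit 79 days ago vs limit 90 → met
9. state survey 138 days ago vs limit 180 → met
10. condition 'provides memory care' holds; fire-alarm system test 509 days ago vs limit 365 → not met
11. dietary services review 95 days ago vs limit 90 → not met
12. registered nurses on call 1 < 2 → not met
Not met: 3, 5, 10, 11, 12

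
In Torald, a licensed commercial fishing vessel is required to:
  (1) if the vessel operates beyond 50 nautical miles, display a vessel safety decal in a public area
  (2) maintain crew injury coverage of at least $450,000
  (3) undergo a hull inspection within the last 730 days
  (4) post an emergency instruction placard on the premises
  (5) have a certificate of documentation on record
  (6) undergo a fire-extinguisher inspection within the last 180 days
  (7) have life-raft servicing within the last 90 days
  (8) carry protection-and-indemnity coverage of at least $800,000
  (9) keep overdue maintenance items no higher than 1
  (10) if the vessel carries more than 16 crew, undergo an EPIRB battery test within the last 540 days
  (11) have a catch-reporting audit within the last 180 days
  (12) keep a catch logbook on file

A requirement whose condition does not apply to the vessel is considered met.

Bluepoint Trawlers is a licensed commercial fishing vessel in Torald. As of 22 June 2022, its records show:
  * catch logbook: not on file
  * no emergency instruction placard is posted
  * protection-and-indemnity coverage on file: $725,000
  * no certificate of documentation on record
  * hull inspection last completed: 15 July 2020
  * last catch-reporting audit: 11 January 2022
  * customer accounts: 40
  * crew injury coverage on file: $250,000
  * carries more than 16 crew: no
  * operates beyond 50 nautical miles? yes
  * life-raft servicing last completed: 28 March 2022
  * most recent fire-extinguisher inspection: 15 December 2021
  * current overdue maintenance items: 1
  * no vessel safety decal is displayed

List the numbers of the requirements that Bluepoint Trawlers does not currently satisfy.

1, 2, 4, 5, 6, 8, 12

1. condition 'operates beyond 50 nautical miles' holds; vessel safety decal absent → not met
2. crew injury coverage $250,000 < $450,000 → not met
3. hull inspection 707 days ago vs limit 730 → met
4. emergency instruction placard absent → not met
5. certificate of documentation absent → not met
6. fire-extinguisher inspection 189 days ago vs limit 180 → not met
7. life-raft servicing 86 days ago vs limit 90 → met
8. protection-and-indemnity coverage $725,000 < $800,000 → not met
9. overdue maintenance items 1 ≤ 1 → met
10. condition 'carries more than 16 crew' does not hold → requirement n/a → met
11. catch-reporting audit 162 days ago vs limit 180 → met
12. catch logbook absent → not met
Not met: 1, 2, 4, 5, 6, 8, 12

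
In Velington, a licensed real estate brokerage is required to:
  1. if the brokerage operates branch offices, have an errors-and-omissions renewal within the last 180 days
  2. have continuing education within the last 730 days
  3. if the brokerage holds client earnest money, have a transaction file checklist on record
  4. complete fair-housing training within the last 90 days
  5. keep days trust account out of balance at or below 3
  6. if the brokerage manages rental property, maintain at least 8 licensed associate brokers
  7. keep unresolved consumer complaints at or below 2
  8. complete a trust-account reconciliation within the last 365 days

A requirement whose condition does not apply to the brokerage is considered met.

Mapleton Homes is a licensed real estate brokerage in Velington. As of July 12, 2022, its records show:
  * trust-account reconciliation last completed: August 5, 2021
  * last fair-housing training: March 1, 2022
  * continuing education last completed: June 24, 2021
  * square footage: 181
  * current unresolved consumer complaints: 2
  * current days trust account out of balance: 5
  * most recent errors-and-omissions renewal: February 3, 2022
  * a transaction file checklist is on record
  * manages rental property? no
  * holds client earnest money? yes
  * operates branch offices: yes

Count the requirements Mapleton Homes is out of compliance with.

1. condition 'operates branch offices' holds; errors-and-omissions renewal 159 days ago vs limit 180 → met
2. continuing education 383 days ago vs limit 730 → met
3. condition 'holds client earnest money' holds; transaction file checklist present → met
4. fair-housing training 133 days ago vs limit 90 → not met
5. days trust account out of balance 5 > 3 → not met
6. condition 'manages rental property' does not hold → requirement n/a → met
7. unresolved consumer complaints 2 ≤ 2 → met
8. trust-account reconciliation 341 days ago vs limit 365 → met
Not met: 2 of 8

2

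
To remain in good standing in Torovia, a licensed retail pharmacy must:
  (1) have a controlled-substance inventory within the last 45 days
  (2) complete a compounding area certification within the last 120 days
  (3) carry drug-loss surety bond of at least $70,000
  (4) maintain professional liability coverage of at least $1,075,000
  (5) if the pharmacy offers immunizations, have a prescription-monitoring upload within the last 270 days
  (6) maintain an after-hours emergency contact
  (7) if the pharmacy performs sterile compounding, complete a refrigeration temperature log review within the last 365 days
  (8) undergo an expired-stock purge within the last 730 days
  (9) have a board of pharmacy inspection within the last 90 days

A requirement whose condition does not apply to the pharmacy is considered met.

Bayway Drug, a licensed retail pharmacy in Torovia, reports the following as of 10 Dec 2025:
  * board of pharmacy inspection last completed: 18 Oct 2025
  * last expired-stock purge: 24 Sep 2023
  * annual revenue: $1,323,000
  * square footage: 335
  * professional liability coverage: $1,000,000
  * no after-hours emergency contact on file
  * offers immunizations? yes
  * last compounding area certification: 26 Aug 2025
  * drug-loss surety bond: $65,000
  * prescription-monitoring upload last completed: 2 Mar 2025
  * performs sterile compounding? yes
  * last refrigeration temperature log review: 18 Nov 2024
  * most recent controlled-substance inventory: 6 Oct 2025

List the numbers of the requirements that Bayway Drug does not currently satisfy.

1, 3, 4, 5, 6, 7, 8

1. controlled-substance inventory 65 days ago vs limit 45 → not met
2. compounding area certification 106 days ago vs limit 120 → met
3. drug-loss surety bond $65,000 < $70,000 → not met
4. professional liability coverage $1,000,000 < $1,075,000 → not met
5. condition 'offers immunizations' holds; prescription-monitoring upload 283 days ago vs limit 270 → not met
6. after-hours emergency contact absent → not met
7. condition 'performs sterile compounding' holds; refrigeration temperature log review 387 days ago vs limit 365 → not met
8. expired-stock purge 808 days ago vs limit 730 → not met
9. board of pharmacy inspection 53 days ago vs limit 90 → met
Not met: 1, 3, 4, 5, 6, 7, 8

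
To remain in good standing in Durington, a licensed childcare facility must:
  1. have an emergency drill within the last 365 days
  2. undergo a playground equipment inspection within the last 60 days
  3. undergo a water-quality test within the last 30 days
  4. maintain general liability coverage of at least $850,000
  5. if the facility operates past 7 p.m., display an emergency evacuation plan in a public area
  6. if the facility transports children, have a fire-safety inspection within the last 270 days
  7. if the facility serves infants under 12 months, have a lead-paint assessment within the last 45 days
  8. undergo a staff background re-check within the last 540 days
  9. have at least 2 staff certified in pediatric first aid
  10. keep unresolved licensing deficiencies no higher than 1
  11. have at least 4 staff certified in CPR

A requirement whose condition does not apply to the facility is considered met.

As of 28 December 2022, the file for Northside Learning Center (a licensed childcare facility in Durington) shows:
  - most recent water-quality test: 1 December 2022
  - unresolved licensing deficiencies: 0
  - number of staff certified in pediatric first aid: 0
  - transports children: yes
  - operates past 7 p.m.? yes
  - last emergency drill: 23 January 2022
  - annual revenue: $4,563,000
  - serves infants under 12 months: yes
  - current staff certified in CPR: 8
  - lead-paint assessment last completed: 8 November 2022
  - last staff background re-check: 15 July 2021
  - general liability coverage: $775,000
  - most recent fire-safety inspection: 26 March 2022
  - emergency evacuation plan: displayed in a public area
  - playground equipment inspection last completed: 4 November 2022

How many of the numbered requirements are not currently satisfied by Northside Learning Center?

1. emergency drill 339 days ago vs limit 365 → met
2. playground equipment inspection 54 days ago vs limit 60 → met
3. water-quality test 27 days ago vs limit 30 → met
4. general liability coverage $775,000 < $850,000 → not met
5. condition 'operates past 7 p.m.' holds; emergency evacuation plan present → met
6. condition 'transports children' holds; fire-safety inspection 277 days ago vs limit 270 → not met
7. condition 'serves infants under 12 months' holds; lead-paint assessment 50 days ago vs limit 45 → not met
8. staff background re-check 531 days ago vs limit 540 → met
9. staff certified in pediatric first aid 0 < 2 → not met
10. unresolved licensing deficiencies 0 ≤ 1 → met
11. staff certified in CPR 8 ≥ 4 → met
Not met: 4 of 11

4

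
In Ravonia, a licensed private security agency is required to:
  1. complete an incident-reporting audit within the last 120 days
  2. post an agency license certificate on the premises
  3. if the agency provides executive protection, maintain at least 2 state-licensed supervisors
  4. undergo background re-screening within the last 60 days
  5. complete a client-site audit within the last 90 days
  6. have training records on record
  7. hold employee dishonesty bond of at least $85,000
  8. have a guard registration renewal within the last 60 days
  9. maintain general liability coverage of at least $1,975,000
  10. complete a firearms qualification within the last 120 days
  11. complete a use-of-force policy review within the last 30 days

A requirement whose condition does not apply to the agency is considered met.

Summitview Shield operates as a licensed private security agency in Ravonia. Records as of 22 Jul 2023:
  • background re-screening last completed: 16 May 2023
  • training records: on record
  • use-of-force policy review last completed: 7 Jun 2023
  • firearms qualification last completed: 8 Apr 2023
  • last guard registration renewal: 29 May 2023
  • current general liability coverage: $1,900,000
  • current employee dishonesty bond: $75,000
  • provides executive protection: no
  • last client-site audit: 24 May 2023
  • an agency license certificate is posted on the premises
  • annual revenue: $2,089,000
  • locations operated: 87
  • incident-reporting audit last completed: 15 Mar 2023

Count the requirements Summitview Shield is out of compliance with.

1. incident-reporting audit 129 days ago vs limit 120 → not met
2. agency license certificate present → met
3. condition 'provides executive protection' does not hold → requirement n/a → met
4. background re-screening 67 days ago vs limit 60 → not met
5. client-site audit 59 days ago vs limit 90 → met
6. training records present → met
7. employee dishonesty bond $75,000 < $85,000 → not met
8. guard registration renewal 54 days ago vs limit 60 → met
9. general liability coverage $1,900,000 < $1,975,000 → not met
10. firearms qualification 105 days ago vs limit 120 → met
11. use-of-force policy review 45 days ago vs limit 30 → not met
Not met: 5 of 11

5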